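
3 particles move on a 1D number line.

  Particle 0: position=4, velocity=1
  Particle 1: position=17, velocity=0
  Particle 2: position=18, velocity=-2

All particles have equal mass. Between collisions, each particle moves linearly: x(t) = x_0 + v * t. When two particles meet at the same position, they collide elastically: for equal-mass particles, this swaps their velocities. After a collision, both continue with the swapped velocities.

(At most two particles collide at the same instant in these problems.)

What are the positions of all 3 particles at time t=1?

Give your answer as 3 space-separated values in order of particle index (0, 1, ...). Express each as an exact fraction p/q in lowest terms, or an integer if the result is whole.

Collision at t=1/2: particles 1 and 2 swap velocities; positions: p0=9/2 p1=17 p2=17; velocities now: v0=1 v1=-2 v2=0
Advance to t=1 (no further collisions before then); velocities: v0=1 v1=-2 v2=0; positions = 5 16 17

Answer: 5 16 17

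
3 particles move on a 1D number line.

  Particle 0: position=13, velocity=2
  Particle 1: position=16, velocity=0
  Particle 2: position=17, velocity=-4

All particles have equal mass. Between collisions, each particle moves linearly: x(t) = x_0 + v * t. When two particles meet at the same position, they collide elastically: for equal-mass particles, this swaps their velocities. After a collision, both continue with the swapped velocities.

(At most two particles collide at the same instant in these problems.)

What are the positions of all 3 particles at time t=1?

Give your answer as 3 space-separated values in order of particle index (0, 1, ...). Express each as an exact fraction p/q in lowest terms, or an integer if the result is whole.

Answer: 13 15 16

Derivation:
Collision at t=1/4: particles 1 and 2 swap velocities; positions: p0=27/2 p1=16 p2=16; velocities now: v0=2 v1=-4 v2=0
Collision at t=2/3: particles 0 and 1 swap velocities; positions: p0=43/3 p1=43/3 p2=16; velocities now: v0=-4 v1=2 v2=0
Advance to t=1 (no further collisions before then); velocities: v0=-4 v1=2 v2=0; positions = 13 15 16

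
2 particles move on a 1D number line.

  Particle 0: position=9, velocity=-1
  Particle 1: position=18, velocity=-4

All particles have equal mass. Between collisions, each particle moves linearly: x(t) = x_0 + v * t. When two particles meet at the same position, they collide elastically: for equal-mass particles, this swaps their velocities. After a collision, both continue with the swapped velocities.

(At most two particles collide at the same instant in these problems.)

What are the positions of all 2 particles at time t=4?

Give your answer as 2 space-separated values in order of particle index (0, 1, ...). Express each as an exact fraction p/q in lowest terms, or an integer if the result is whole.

Answer: 2 5

Derivation:
Collision at t=3: particles 0 and 1 swap velocities; positions: p0=6 p1=6; velocities now: v0=-4 v1=-1
Advance to t=4 (no further collisions before then); velocities: v0=-4 v1=-1; positions = 2 5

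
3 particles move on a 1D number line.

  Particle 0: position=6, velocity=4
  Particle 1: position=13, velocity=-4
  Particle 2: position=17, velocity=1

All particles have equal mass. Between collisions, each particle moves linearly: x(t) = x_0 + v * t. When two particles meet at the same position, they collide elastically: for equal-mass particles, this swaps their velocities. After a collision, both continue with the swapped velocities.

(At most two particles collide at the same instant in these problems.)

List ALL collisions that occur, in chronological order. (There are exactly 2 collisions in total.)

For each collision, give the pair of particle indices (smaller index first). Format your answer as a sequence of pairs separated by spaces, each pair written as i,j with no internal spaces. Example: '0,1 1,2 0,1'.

Answer: 0,1 1,2

Derivation:
Collision at t=7/8: particles 0 and 1 swap velocities; positions: p0=19/2 p1=19/2 p2=143/8; velocities now: v0=-4 v1=4 v2=1
Collision at t=11/3: particles 1 and 2 swap velocities; positions: p0=-5/3 p1=62/3 p2=62/3; velocities now: v0=-4 v1=1 v2=4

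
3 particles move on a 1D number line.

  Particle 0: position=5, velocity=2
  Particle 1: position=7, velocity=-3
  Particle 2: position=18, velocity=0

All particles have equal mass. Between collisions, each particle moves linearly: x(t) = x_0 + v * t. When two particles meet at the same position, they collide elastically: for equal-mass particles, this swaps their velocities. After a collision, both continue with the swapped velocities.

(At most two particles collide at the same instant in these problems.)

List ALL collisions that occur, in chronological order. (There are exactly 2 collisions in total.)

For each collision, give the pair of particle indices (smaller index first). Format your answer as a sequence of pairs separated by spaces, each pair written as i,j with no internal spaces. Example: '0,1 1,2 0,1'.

Answer: 0,1 1,2

Derivation:
Collision at t=2/5: particles 0 and 1 swap velocities; positions: p0=29/5 p1=29/5 p2=18; velocities now: v0=-3 v1=2 v2=0
Collision at t=13/2: particles 1 and 2 swap velocities; positions: p0=-25/2 p1=18 p2=18; velocities now: v0=-3 v1=0 v2=2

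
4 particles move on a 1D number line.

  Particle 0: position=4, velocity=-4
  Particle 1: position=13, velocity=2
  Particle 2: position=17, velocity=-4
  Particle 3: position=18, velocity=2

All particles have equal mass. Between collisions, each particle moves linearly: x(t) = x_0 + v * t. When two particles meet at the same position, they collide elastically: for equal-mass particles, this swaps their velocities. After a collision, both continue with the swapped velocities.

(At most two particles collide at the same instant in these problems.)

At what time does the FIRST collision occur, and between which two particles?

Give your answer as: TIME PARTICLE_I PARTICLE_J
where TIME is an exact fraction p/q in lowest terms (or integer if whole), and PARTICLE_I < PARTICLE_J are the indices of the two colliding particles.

Pair (0,1): pos 4,13 vel -4,2 -> not approaching (rel speed -6 <= 0)
Pair (1,2): pos 13,17 vel 2,-4 -> gap=4, closing at 6/unit, collide at t=2/3
Pair (2,3): pos 17,18 vel -4,2 -> not approaching (rel speed -6 <= 0)
Earliest collision: t=2/3 between 1 and 2

Answer: 2/3 1 2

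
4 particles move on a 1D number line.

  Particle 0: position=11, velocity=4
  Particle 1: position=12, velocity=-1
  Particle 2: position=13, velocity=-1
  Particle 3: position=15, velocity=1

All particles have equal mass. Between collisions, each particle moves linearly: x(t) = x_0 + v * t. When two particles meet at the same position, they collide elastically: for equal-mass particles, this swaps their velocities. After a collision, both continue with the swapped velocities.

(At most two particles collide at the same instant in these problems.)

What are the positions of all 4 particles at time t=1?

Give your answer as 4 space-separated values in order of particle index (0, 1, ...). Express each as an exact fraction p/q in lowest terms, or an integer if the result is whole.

Answer: 11 12 15 16

Derivation:
Collision at t=1/5: particles 0 and 1 swap velocities; positions: p0=59/5 p1=59/5 p2=64/5 p3=76/5; velocities now: v0=-1 v1=4 v2=-1 v3=1
Collision at t=2/5: particles 1 and 2 swap velocities; positions: p0=58/5 p1=63/5 p2=63/5 p3=77/5; velocities now: v0=-1 v1=-1 v2=4 v3=1
Advance to t=1 (no further collisions before then); velocities: v0=-1 v1=-1 v2=4 v3=1; positions = 11 12 15 16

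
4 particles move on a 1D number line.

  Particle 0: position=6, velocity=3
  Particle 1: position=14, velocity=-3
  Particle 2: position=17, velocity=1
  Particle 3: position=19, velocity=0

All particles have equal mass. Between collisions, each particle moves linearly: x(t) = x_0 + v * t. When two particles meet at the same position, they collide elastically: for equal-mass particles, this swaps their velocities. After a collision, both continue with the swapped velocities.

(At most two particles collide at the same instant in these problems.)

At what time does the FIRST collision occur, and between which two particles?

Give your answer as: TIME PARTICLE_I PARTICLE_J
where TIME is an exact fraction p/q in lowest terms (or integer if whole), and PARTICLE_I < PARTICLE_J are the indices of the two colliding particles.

Pair (0,1): pos 6,14 vel 3,-3 -> gap=8, closing at 6/unit, collide at t=4/3
Pair (1,2): pos 14,17 vel -3,1 -> not approaching (rel speed -4 <= 0)
Pair (2,3): pos 17,19 vel 1,0 -> gap=2, closing at 1/unit, collide at t=2
Earliest collision: t=4/3 between 0 and 1

Answer: 4/3 0 1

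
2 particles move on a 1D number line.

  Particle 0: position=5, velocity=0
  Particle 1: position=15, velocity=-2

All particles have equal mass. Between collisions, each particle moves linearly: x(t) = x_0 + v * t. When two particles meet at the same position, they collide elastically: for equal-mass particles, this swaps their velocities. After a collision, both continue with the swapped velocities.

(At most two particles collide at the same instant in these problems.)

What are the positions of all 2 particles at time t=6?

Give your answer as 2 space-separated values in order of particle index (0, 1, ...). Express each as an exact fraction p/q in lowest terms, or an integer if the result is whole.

Collision at t=5: particles 0 and 1 swap velocities; positions: p0=5 p1=5; velocities now: v0=-2 v1=0
Advance to t=6 (no further collisions before then); velocities: v0=-2 v1=0; positions = 3 5

Answer: 3 5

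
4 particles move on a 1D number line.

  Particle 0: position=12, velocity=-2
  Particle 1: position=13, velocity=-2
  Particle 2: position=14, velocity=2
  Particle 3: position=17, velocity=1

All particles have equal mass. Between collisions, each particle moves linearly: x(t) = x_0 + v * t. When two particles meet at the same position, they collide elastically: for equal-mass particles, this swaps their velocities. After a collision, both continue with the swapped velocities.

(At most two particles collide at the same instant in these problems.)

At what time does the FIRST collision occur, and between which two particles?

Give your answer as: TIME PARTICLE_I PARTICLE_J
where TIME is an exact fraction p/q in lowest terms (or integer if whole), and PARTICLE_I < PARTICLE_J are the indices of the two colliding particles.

Pair (0,1): pos 12,13 vel -2,-2 -> not approaching (rel speed 0 <= 0)
Pair (1,2): pos 13,14 vel -2,2 -> not approaching (rel speed -4 <= 0)
Pair (2,3): pos 14,17 vel 2,1 -> gap=3, closing at 1/unit, collide at t=3
Earliest collision: t=3 between 2 and 3

Answer: 3 2 3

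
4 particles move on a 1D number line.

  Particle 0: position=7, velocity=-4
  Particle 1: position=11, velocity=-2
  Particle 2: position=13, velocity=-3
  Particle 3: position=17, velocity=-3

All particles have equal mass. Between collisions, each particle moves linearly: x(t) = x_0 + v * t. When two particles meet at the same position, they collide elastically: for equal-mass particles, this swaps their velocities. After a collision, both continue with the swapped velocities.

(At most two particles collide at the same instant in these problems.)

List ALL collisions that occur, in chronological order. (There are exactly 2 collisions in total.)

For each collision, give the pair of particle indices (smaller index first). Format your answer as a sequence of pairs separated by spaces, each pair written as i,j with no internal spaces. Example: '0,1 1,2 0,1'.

Collision at t=2: particles 1 and 2 swap velocities; positions: p0=-1 p1=7 p2=7 p3=11; velocities now: v0=-4 v1=-3 v2=-2 v3=-3
Collision at t=6: particles 2 and 3 swap velocities; positions: p0=-17 p1=-5 p2=-1 p3=-1; velocities now: v0=-4 v1=-3 v2=-3 v3=-2

Answer: 1,2 2,3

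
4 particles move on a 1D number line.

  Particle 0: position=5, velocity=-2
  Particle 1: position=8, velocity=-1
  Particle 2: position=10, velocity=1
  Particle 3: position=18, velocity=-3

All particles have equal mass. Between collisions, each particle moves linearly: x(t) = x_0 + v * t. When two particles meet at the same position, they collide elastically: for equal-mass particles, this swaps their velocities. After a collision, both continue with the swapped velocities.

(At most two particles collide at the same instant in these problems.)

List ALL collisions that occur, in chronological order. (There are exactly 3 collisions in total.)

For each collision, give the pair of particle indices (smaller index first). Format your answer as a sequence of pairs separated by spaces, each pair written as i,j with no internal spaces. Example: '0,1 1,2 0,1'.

Collision at t=2: particles 2 and 3 swap velocities; positions: p0=1 p1=6 p2=12 p3=12; velocities now: v0=-2 v1=-1 v2=-3 v3=1
Collision at t=5: particles 1 and 2 swap velocities; positions: p0=-5 p1=3 p2=3 p3=15; velocities now: v0=-2 v1=-3 v2=-1 v3=1
Collision at t=13: particles 0 and 1 swap velocities; positions: p0=-21 p1=-21 p2=-5 p3=23; velocities now: v0=-3 v1=-2 v2=-1 v3=1

Answer: 2,3 1,2 0,1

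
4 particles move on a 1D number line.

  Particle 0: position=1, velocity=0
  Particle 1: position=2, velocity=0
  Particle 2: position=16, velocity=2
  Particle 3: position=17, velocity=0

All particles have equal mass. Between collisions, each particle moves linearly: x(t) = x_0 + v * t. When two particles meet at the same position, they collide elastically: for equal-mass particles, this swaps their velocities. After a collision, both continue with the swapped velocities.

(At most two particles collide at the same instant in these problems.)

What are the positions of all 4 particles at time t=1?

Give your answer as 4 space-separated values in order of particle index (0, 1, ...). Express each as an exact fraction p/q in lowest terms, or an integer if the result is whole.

Answer: 1 2 17 18

Derivation:
Collision at t=1/2: particles 2 and 3 swap velocities; positions: p0=1 p1=2 p2=17 p3=17; velocities now: v0=0 v1=0 v2=0 v3=2
Advance to t=1 (no further collisions before then); velocities: v0=0 v1=0 v2=0 v3=2; positions = 1 2 17 18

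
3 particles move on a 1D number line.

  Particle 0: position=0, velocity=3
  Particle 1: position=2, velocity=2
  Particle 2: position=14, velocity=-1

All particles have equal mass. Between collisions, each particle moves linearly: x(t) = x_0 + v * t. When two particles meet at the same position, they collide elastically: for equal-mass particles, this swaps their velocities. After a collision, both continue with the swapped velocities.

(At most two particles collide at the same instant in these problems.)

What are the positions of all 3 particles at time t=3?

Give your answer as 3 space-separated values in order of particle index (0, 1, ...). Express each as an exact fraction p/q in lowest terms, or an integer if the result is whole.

Answer: 8 9 11

Derivation:
Collision at t=2: particles 0 and 1 swap velocities; positions: p0=6 p1=6 p2=12; velocities now: v0=2 v1=3 v2=-1
Advance to t=3 (no further collisions before then); velocities: v0=2 v1=3 v2=-1; positions = 8 9 11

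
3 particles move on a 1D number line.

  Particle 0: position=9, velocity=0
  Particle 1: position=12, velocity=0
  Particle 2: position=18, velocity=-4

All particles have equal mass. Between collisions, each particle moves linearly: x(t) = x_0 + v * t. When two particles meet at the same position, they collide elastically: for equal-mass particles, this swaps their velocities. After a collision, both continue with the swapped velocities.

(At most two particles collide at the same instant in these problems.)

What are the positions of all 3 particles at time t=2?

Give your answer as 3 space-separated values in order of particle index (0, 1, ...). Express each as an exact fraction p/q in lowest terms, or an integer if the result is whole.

Answer: 9 10 12

Derivation:
Collision at t=3/2: particles 1 and 2 swap velocities; positions: p0=9 p1=12 p2=12; velocities now: v0=0 v1=-4 v2=0
Advance to t=2 (no further collisions before then); velocities: v0=0 v1=-4 v2=0; positions = 9 10 12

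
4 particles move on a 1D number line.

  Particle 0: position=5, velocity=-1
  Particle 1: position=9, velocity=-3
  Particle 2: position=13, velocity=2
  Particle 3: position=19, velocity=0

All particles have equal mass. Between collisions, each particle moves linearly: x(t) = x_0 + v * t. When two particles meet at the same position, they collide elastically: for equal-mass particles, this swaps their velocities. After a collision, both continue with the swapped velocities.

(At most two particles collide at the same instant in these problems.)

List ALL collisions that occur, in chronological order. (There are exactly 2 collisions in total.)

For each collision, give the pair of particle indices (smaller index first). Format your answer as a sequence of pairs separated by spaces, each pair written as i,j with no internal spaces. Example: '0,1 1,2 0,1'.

Answer: 0,1 2,3

Derivation:
Collision at t=2: particles 0 and 1 swap velocities; positions: p0=3 p1=3 p2=17 p3=19; velocities now: v0=-3 v1=-1 v2=2 v3=0
Collision at t=3: particles 2 and 3 swap velocities; positions: p0=0 p1=2 p2=19 p3=19; velocities now: v0=-3 v1=-1 v2=0 v3=2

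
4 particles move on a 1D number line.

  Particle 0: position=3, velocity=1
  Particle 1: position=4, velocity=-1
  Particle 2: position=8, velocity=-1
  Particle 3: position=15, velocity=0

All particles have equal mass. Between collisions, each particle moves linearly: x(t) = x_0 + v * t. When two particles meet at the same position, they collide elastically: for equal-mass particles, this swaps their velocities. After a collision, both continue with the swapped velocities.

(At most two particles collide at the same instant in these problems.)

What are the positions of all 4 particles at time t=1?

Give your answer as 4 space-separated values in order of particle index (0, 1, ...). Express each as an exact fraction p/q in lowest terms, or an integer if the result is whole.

Answer: 3 4 7 15

Derivation:
Collision at t=1/2: particles 0 and 1 swap velocities; positions: p0=7/2 p1=7/2 p2=15/2 p3=15; velocities now: v0=-1 v1=1 v2=-1 v3=0
Advance to t=1 (no further collisions before then); velocities: v0=-1 v1=1 v2=-1 v3=0; positions = 3 4 7 15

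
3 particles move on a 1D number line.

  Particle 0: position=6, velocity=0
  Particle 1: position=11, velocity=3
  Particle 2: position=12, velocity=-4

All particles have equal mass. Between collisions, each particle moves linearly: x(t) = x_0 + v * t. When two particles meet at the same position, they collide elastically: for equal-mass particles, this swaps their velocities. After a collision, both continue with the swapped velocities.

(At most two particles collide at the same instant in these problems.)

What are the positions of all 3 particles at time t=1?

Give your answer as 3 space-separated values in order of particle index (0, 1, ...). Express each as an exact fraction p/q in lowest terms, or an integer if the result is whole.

Collision at t=1/7: particles 1 and 2 swap velocities; positions: p0=6 p1=80/7 p2=80/7; velocities now: v0=0 v1=-4 v2=3
Advance to t=1 (no further collisions before then); velocities: v0=0 v1=-4 v2=3; positions = 6 8 14

Answer: 6 8 14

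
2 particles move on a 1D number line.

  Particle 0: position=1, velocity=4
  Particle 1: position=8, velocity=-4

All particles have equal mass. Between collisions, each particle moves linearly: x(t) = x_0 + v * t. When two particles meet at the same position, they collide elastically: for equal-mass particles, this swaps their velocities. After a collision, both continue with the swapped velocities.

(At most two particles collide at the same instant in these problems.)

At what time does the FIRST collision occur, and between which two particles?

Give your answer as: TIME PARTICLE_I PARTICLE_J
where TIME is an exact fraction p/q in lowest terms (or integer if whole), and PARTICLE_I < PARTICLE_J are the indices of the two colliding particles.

Pair (0,1): pos 1,8 vel 4,-4 -> gap=7, closing at 8/unit, collide at t=7/8
Earliest collision: t=7/8 between 0 and 1

Answer: 7/8 0 1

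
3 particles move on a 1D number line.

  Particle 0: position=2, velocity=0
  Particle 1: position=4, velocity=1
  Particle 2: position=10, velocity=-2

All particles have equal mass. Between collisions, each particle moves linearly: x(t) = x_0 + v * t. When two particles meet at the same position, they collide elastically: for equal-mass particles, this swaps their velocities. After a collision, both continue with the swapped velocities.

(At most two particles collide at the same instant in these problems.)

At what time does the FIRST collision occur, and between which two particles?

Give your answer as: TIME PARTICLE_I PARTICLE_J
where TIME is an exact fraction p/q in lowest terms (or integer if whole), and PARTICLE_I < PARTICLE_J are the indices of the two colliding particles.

Pair (0,1): pos 2,4 vel 0,1 -> not approaching (rel speed -1 <= 0)
Pair (1,2): pos 4,10 vel 1,-2 -> gap=6, closing at 3/unit, collide at t=2
Earliest collision: t=2 between 1 and 2

Answer: 2 1 2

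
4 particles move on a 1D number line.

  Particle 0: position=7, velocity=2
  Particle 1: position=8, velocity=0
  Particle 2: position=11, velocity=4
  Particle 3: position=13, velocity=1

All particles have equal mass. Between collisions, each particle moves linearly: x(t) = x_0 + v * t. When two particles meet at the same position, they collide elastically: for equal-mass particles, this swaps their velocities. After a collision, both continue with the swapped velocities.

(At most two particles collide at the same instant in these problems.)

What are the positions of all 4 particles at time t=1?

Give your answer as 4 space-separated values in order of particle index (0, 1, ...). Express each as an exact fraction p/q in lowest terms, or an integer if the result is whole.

Collision at t=1/2: particles 0 and 1 swap velocities; positions: p0=8 p1=8 p2=13 p3=27/2; velocities now: v0=0 v1=2 v2=4 v3=1
Collision at t=2/3: particles 2 and 3 swap velocities; positions: p0=8 p1=25/3 p2=41/3 p3=41/3; velocities now: v0=0 v1=2 v2=1 v3=4
Advance to t=1 (no further collisions before then); velocities: v0=0 v1=2 v2=1 v3=4; positions = 8 9 14 15

Answer: 8 9 14 15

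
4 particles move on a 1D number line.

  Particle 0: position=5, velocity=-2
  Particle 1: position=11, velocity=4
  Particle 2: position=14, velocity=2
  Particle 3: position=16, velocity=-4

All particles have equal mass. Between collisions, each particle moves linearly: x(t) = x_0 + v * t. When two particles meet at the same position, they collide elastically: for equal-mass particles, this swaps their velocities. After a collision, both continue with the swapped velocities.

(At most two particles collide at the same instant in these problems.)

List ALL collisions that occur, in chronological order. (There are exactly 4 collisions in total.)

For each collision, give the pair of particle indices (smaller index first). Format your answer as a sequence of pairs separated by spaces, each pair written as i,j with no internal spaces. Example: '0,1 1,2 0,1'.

Answer: 2,3 1,2 2,3 0,1

Derivation:
Collision at t=1/3: particles 2 and 3 swap velocities; positions: p0=13/3 p1=37/3 p2=44/3 p3=44/3; velocities now: v0=-2 v1=4 v2=-4 v3=2
Collision at t=5/8: particles 1 and 2 swap velocities; positions: p0=15/4 p1=27/2 p2=27/2 p3=61/4; velocities now: v0=-2 v1=-4 v2=4 v3=2
Collision at t=3/2: particles 2 and 3 swap velocities; positions: p0=2 p1=10 p2=17 p3=17; velocities now: v0=-2 v1=-4 v2=2 v3=4
Collision at t=11/2: particles 0 and 1 swap velocities; positions: p0=-6 p1=-6 p2=25 p3=33; velocities now: v0=-4 v1=-2 v2=2 v3=4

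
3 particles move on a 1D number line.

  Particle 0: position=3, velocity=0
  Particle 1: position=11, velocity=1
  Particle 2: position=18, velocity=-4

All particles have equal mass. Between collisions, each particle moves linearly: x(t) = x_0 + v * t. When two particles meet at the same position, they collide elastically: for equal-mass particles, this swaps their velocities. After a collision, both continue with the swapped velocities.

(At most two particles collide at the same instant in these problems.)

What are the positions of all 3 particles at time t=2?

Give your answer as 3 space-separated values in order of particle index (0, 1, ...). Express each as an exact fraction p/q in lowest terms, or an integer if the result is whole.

Answer: 3 10 13

Derivation:
Collision at t=7/5: particles 1 and 2 swap velocities; positions: p0=3 p1=62/5 p2=62/5; velocities now: v0=0 v1=-4 v2=1
Advance to t=2 (no further collisions before then); velocities: v0=0 v1=-4 v2=1; positions = 3 10 13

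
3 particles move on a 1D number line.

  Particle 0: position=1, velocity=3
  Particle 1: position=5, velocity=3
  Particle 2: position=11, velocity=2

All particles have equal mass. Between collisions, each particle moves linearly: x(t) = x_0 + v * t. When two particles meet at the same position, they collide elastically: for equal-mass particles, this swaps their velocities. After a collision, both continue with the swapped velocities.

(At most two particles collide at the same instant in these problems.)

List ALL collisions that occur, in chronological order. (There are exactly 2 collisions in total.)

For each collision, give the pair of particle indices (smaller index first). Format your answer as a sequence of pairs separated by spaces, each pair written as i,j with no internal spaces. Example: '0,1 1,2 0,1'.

Collision at t=6: particles 1 and 2 swap velocities; positions: p0=19 p1=23 p2=23; velocities now: v0=3 v1=2 v2=3
Collision at t=10: particles 0 and 1 swap velocities; positions: p0=31 p1=31 p2=35; velocities now: v0=2 v1=3 v2=3

Answer: 1,2 0,1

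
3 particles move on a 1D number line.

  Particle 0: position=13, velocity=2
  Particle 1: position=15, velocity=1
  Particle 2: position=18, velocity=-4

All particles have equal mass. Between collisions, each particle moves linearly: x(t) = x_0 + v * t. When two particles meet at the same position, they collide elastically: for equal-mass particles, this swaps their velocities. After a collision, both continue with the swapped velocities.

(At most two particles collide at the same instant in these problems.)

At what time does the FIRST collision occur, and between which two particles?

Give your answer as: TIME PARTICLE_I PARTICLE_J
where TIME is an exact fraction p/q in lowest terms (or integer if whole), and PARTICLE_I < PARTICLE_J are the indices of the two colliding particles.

Pair (0,1): pos 13,15 vel 2,1 -> gap=2, closing at 1/unit, collide at t=2
Pair (1,2): pos 15,18 vel 1,-4 -> gap=3, closing at 5/unit, collide at t=3/5
Earliest collision: t=3/5 between 1 and 2

Answer: 3/5 1 2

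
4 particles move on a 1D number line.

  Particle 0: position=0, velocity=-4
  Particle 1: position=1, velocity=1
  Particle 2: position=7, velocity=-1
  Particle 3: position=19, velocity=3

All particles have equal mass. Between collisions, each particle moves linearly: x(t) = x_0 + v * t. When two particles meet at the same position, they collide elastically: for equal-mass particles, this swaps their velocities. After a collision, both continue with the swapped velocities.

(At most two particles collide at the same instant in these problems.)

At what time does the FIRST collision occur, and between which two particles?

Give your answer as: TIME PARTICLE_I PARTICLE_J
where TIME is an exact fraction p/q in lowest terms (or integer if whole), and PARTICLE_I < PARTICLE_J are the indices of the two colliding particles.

Answer: 3 1 2

Derivation:
Pair (0,1): pos 0,1 vel -4,1 -> not approaching (rel speed -5 <= 0)
Pair (1,2): pos 1,7 vel 1,-1 -> gap=6, closing at 2/unit, collide at t=3
Pair (2,3): pos 7,19 vel -1,3 -> not approaching (rel speed -4 <= 0)
Earliest collision: t=3 between 1 and 2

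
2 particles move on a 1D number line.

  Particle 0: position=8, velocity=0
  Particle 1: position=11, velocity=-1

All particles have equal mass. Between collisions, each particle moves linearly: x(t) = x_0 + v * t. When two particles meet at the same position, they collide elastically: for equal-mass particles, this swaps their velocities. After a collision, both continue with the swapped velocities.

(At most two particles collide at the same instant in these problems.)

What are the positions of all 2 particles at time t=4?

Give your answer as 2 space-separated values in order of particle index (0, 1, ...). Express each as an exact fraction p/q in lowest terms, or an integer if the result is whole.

Collision at t=3: particles 0 and 1 swap velocities; positions: p0=8 p1=8; velocities now: v0=-1 v1=0
Advance to t=4 (no further collisions before then); velocities: v0=-1 v1=0; positions = 7 8

Answer: 7 8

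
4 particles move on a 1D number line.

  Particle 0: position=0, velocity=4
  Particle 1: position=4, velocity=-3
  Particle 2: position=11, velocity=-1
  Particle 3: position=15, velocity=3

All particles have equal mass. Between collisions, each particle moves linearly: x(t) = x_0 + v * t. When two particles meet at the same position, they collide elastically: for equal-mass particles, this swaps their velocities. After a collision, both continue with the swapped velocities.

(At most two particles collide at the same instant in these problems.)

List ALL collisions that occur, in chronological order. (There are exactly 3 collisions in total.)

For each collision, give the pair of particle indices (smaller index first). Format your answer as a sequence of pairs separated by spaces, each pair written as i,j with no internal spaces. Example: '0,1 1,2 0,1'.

Collision at t=4/7: particles 0 and 1 swap velocities; positions: p0=16/7 p1=16/7 p2=73/7 p3=117/7; velocities now: v0=-3 v1=4 v2=-1 v3=3
Collision at t=11/5: particles 1 and 2 swap velocities; positions: p0=-13/5 p1=44/5 p2=44/5 p3=108/5; velocities now: v0=-3 v1=-1 v2=4 v3=3
Collision at t=15: particles 2 and 3 swap velocities; positions: p0=-41 p1=-4 p2=60 p3=60; velocities now: v0=-3 v1=-1 v2=3 v3=4

Answer: 0,1 1,2 2,3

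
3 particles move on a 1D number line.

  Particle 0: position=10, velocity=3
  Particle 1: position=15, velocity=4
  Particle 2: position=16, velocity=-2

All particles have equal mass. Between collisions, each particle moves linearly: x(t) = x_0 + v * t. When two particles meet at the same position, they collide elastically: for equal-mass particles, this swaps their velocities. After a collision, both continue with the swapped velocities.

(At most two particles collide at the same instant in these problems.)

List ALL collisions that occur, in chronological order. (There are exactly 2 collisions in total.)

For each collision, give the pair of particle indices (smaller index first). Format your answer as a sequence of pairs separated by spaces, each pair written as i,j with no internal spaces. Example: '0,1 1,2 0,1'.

Answer: 1,2 0,1

Derivation:
Collision at t=1/6: particles 1 and 2 swap velocities; positions: p0=21/2 p1=47/3 p2=47/3; velocities now: v0=3 v1=-2 v2=4
Collision at t=6/5: particles 0 and 1 swap velocities; positions: p0=68/5 p1=68/5 p2=99/5; velocities now: v0=-2 v1=3 v2=4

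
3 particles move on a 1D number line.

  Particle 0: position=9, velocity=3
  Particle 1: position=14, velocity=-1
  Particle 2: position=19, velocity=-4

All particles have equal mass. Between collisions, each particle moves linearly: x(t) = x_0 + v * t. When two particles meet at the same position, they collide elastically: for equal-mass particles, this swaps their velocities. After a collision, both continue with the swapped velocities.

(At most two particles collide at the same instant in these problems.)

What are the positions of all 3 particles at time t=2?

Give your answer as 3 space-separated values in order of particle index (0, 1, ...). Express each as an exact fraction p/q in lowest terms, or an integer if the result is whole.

Answer: 11 12 15

Derivation:
Collision at t=5/4: particles 0 and 1 swap velocities; positions: p0=51/4 p1=51/4 p2=14; velocities now: v0=-1 v1=3 v2=-4
Collision at t=10/7: particles 1 and 2 swap velocities; positions: p0=88/7 p1=93/7 p2=93/7; velocities now: v0=-1 v1=-4 v2=3
Collision at t=5/3: particles 0 and 1 swap velocities; positions: p0=37/3 p1=37/3 p2=14; velocities now: v0=-4 v1=-1 v2=3
Advance to t=2 (no further collisions before then); velocities: v0=-4 v1=-1 v2=3; positions = 11 12 15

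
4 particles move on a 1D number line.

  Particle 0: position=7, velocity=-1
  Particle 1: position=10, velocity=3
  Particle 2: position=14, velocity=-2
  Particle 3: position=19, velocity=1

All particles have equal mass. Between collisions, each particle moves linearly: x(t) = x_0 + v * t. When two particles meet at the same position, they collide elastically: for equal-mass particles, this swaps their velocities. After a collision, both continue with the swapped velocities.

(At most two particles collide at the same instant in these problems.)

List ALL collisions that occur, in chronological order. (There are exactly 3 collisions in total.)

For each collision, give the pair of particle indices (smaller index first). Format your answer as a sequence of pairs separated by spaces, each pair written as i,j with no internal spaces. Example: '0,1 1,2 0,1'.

Answer: 1,2 2,3 0,1

Derivation:
Collision at t=4/5: particles 1 and 2 swap velocities; positions: p0=31/5 p1=62/5 p2=62/5 p3=99/5; velocities now: v0=-1 v1=-2 v2=3 v3=1
Collision at t=9/2: particles 2 and 3 swap velocities; positions: p0=5/2 p1=5 p2=47/2 p3=47/2; velocities now: v0=-1 v1=-2 v2=1 v3=3
Collision at t=7: particles 0 and 1 swap velocities; positions: p0=0 p1=0 p2=26 p3=31; velocities now: v0=-2 v1=-1 v2=1 v3=3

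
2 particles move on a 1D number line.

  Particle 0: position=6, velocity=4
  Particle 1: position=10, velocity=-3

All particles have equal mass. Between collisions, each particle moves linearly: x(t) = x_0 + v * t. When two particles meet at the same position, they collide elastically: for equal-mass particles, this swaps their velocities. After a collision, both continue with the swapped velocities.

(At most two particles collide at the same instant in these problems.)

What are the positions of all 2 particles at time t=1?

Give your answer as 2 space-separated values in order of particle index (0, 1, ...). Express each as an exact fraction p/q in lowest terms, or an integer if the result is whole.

Collision at t=4/7: particles 0 and 1 swap velocities; positions: p0=58/7 p1=58/7; velocities now: v0=-3 v1=4
Advance to t=1 (no further collisions before then); velocities: v0=-3 v1=4; positions = 7 10

Answer: 7 10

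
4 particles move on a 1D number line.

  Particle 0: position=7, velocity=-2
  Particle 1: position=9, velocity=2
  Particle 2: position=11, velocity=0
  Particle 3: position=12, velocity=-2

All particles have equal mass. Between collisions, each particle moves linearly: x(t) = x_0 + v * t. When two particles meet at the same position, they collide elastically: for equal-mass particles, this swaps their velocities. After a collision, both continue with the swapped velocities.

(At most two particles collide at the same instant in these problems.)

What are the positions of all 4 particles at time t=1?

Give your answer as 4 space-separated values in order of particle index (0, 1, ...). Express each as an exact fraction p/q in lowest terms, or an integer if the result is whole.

Answer: 5 10 11 11

Derivation:
Collision at t=1/2: particles 2 and 3 swap velocities; positions: p0=6 p1=10 p2=11 p3=11; velocities now: v0=-2 v1=2 v2=-2 v3=0
Collision at t=3/4: particles 1 and 2 swap velocities; positions: p0=11/2 p1=21/2 p2=21/2 p3=11; velocities now: v0=-2 v1=-2 v2=2 v3=0
Collision at t=1: particles 2 and 3 swap velocities; positions: p0=5 p1=10 p2=11 p3=11; velocities now: v0=-2 v1=-2 v2=0 v3=2
Advance to t=1 (no further collisions before then); velocities: v0=-2 v1=-2 v2=0 v3=2; positions = 5 10 11 11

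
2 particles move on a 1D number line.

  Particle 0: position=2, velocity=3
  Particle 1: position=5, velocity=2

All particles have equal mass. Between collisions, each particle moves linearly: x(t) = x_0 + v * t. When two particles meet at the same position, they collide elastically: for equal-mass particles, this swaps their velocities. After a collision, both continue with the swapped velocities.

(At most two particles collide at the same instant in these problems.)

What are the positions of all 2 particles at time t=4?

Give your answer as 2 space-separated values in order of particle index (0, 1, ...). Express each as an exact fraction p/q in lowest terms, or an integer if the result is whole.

Answer: 13 14

Derivation:
Collision at t=3: particles 0 and 1 swap velocities; positions: p0=11 p1=11; velocities now: v0=2 v1=3
Advance to t=4 (no further collisions before then); velocities: v0=2 v1=3; positions = 13 14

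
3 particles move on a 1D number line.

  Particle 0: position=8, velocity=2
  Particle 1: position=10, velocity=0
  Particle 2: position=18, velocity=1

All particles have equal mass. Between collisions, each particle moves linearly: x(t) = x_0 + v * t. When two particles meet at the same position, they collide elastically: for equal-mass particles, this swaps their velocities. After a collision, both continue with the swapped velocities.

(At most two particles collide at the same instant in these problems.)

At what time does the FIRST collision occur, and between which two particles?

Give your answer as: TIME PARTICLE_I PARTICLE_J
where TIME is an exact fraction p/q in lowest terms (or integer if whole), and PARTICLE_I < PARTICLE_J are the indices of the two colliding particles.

Pair (0,1): pos 8,10 vel 2,0 -> gap=2, closing at 2/unit, collide at t=1
Pair (1,2): pos 10,18 vel 0,1 -> not approaching (rel speed -1 <= 0)
Earliest collision: t=1 between 0 and 1

Answer: 1 0 1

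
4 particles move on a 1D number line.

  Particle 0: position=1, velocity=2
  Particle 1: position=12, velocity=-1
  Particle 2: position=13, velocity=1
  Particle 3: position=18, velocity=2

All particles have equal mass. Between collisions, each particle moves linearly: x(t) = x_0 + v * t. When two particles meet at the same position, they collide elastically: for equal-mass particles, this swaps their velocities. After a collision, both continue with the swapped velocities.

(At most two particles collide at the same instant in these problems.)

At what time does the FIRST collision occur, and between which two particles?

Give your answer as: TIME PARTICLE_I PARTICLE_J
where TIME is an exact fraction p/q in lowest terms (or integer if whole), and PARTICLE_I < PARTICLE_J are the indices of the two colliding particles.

Answer: 11/3 0 1

Derivation:
Pair (0,1): pos 1,12 vel 2,-1 -> gap=11, closing at 3/unit, collide at t=11/3
Pair (1,2): pos 12,13 vel -1,1 -> not approaching (rel speed -2 <= 0)
Pair (2,3): pos 13,18 vel 1,2 -> not approaching (rel speed -1 <= 0)
Earliest collision: t=11/3 between 0 and 1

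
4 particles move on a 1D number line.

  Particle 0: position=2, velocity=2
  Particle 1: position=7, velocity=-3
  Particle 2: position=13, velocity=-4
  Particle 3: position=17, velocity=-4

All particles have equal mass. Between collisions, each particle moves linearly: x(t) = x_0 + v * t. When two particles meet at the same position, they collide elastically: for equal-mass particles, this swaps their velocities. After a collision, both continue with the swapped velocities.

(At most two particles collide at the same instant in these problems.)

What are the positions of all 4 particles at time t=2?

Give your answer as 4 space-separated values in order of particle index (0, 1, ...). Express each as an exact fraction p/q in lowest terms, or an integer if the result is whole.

Collision at t=1: particles 0 and 1 swap velocities; positions: p0=4 p1=4 p2=9 p3=13; velocities now: v0=-3 v1=2 v2=-4 v3=-4
Collision at t=11/6: particles 1 and 2 swap velocities; positions: p0=3/2 p1=17/3 p2=17/3 p3=29/3; velocities now: v0=-3 v1=-4 v2=2 v3=-4
Advance to t=2 (no further collisions before then); velocities: v0=-3 v1=-4 v2=2 v3=-4; positions = 1 5 6 9

Answer: 1 5 6 9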